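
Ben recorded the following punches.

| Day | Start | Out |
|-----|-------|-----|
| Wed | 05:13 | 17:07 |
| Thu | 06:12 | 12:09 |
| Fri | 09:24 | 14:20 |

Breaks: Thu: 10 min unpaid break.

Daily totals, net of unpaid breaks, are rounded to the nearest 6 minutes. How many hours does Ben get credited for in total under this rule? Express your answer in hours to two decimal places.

Wed: 05:13–17:07 = 11 h 54 min → rounds to 11 h 54 min
Thu: 06:12–12:09 = 5 h 57 min − 10 min = 5 h 47 min → rounds to 5 h 48 min
Fri: 09:24–14:20 = 4 h 56 min → rounds to 4 h 54 min
Total credited: 22 h 36 min.

22.60 hours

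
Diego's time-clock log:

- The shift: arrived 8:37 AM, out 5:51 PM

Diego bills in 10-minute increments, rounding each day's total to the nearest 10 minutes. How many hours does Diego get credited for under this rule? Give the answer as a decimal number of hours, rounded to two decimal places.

9.17 hours

The shift: 8:37 AM–5:51 PM = 9 h 14 min → rounds to 9 h 10 min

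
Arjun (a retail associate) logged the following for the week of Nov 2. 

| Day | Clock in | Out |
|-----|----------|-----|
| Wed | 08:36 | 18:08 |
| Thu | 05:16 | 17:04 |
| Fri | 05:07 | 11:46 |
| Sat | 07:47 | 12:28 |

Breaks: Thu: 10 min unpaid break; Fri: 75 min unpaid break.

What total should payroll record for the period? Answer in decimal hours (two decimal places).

Wed: 08:36–18:08 = 9 h 32 min
Thu: 05:16–17:04 = 11 h 48 min; less 10 min break → 11 h 38 min
Fri: 05:07–11:46 = 6 h 39 min; less 75 min break → 5 h 24 min
Sat: 07:47–12:28 = 4 h 41 min
Total: 9 h 32 min + 11 h 38 min + 5 h 24 min + 4 h 41 min = 31 h 15 min.

31.25 hours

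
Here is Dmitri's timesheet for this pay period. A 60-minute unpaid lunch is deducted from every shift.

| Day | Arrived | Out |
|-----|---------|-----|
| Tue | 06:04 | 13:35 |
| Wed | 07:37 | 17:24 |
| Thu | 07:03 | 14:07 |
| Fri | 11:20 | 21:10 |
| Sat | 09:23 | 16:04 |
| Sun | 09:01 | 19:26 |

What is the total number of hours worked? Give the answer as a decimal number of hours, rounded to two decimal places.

Tue: 06:04–13:35 = 7 h 31 min; less 60 min break → 6 h 31 min
Wed: 07:37–17:24 = 9 h 47 min; less 60 min break → 8 h 47 min
Thu: 07:03–14:07 = 7 h 4 min; less 60 min break → 6 h 4 min
Fri: 11:20–21:10 = 9 h 50 min; less 60 min break → 8 h 50 min
Sat: 09:23–16:04 = 6 h 41 min; less 60 min break → 5 h 41 min
Sun: 09:01–19:26 = 10 h 25 min; less 60 min break → 9 h 25 min
Total: 6 h 31 min + 8 h 47 min + 6 h 4 min + 8 h 50 min + 5 h 41 min + 9 h 25 min = 45 h 18 min.

45.30 hours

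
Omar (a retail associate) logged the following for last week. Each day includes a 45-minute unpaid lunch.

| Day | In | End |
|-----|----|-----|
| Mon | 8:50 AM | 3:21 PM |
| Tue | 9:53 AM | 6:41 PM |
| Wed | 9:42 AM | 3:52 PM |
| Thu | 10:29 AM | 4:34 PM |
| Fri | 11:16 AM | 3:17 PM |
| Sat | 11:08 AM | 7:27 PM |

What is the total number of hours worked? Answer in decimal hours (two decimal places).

35.40 hours

Mon: 8:50 AM–3:21 PM = 6 h 31 min; less 45 min break → 5 h 46 min
Tue: 9:53 AM–6:41 PM = 8 h 48 min; less 45 min break → 8 h 3 min
Wed: 9:42 AM–3:52 PM = 6 h 10 min; less 45 min break → 5 h 25 min
Thu: 10:29 AM–4:34 PM = 6 h 5 min; less 45 min break → 5 h 20 min
Fri: 11:16 AM–3:17 PM = 4 h 1 min; less 45 min break → 3 h 16 min
Sat: 11:08 AM–7:27 PM = 8 h 19 min; less 45 min break → 7 h 34 min
Total: 5 h 46 min + 8 h 3 min + 5 h 25 min + 5 h 20 min + 3 h 16 min + 7 h 34 min = 35 h 24 min.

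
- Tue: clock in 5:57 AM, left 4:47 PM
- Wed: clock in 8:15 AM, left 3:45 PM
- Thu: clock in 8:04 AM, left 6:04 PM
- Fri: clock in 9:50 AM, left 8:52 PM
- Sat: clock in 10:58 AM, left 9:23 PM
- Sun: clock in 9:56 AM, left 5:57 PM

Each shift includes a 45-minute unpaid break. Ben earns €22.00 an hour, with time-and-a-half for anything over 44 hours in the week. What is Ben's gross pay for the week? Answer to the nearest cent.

Tue: 5:57 AM–4:47 PM = 10 h 50 min; less 45 min break → 10 h 5 min
Wed: 8:15 AM–3:45 PM = 7 h 30 min; less 45 min break → 6 h 45 min
Thu: 8:04 AM–6:04 PM = 10 h 0 min; less 45 min break → 9 h 15 min
Fri: 9:50 AM–8:52 PM = 11 h 2 min; less 45 min break → 10 h 17 min
Sat: 10:58 AM–9:23 PM = 10 h 25 min; less 45 min break → 9 h 40 min
Sun: 9:56 AM–5:57 PM = 8 h 1 min; less 45 min break → 7 h 16 min
Total worked: 53 h 18 min = 3198 min.
Regular 44 h 0 min = 2640 min at €22.00/h; overtime 9 h 18 min = 558 min at €33.00/h.
Pay = (2640 × €22.00 + 558 × €33.00) ÷ 60 = €1274.90.

€1274.90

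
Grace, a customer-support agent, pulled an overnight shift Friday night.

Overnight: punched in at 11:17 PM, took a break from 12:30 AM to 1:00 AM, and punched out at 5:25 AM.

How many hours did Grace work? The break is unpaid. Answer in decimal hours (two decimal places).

5.63 hours

Overnight: 11:17 PM → midnight = 0 h 43 min; midnight → 5:25 AM = 5 h 25 min; span 6 h 8 min; less 30 min break → 5 h 38 min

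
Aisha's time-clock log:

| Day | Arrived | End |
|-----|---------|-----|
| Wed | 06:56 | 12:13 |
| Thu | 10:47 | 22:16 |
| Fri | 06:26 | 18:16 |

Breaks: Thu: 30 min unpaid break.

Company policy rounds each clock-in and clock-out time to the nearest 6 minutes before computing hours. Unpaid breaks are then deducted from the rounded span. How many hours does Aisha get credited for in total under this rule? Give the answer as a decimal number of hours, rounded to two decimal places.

Wed: in 06:56→06:54, out 12:13→12:12; 5 h 18 min
Thu: in 10:47→10:48, out 22:16→22:18; 11 h 30 min − 30 min = 11 h 0 min
Fri: in 06:26→06:24, out 18:16→18:18; 11 h 54 min
Total credited: 28 h 12 min.

28.20 hours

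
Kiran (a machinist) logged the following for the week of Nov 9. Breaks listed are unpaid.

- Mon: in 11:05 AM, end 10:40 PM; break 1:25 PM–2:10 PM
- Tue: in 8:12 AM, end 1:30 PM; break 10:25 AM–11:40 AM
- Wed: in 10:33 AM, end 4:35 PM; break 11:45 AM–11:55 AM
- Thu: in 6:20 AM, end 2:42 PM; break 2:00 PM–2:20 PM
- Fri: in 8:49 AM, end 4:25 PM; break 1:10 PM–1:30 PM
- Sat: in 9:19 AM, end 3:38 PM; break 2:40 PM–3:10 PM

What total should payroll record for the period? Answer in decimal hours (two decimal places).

Mon: 11:05 AM–10:40 PM = 11 h 35 min; less 45 min break → 10 h 50 min
Tue: 8:12 AM–1:30 PM = 5 h 18 min; less 75 min break → 4 h 3 min
Wed: 10:33 AM–4:35 PM = 6 h 2 min; less 10 min break → 5 h 52 min
Thu: 6:20 AM–2:42 PM = 8 h 22 min; less 20 min break → 8 h 2 min
Fri: 8:49 AM–4:25 PM = 7 h 36 min; less 20 min break → 7 h 16 min
Sat: 9:19 AM–3:38 PM = 6 h 19 min; less 30 min break → 5 h 49 min
Total: 10 h 50 min + 4 h 3 min + 5 h 52 min + 8 h 2 min + 7 h 16 min + 5 h 49 min = 41 h 52 min.

41.87 hours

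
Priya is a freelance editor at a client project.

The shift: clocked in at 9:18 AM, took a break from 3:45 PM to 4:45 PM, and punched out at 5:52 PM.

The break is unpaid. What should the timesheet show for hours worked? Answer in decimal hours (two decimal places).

7.57 hours

The shift: 9:18 AM–5:52 PM = 8 h 34 min; less 60 min break → 7 h 34 min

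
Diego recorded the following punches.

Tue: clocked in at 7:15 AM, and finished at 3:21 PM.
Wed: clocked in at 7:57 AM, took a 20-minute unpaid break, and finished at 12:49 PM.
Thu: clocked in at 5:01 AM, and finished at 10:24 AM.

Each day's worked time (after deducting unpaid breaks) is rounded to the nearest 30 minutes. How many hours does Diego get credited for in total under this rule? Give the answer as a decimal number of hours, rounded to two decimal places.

Tue: 7:15 AM–3:21 PM = 8 h 6 min → rounds to 8 h 0 min
Wed: 7:57 AM–12:49 PM = 4 h 52 min − 20 min = 4 h 32 min → rounds to 4 h 30 min
Thu: 5:01 AM–10:24 AM = 5 h 23 min → rounds to 5 h 30 min
Total credited: 18 h 0 min.

18.00 hours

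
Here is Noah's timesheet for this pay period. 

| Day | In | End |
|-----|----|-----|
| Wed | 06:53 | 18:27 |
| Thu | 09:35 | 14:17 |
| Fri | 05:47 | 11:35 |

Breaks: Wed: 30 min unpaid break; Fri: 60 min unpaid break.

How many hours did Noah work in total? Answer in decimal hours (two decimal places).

Wed: 06:53–18:27 = 11 h 34 min; less 30 min break → 11 h 4 min
Thu: 09:35–14:17 = 4 h 42 min
Fri: 05:47–11:35 = 5 h 48 min; less 60 min break → 4 h 48 min
Total: 11 h 4 min + 4 h 42 min + 4 h 48 min = 20 h 34 min.

20.57 hours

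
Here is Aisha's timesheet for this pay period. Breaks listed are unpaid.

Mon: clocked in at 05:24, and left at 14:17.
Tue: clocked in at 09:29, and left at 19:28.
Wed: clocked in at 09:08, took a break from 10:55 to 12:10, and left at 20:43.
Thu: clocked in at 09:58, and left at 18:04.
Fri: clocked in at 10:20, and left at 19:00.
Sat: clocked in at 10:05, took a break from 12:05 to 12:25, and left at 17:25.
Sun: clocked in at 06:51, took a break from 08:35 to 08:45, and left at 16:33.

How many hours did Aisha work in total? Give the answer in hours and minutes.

62 h 30 min

Mon: 05:24–14:17 = 8 h 53 min
Tue: 09:29–19:28 = 9 h 59 min
Wed: 09:08–20:43 = 11 h 35 min; less 75 min break → 10 h 20 min
Thu: 09:58–18:04 = 8 h 6 min
Fri: 10:20–19:00 = 8 h 40 min
Sat: 10:05–17:25 = 7 h 20 min; less 20 min break → 7 h 0 min
Sun: 06:51–16:33 = 9 h 42 min; less 10 min break → 9 h 32 min
Total: 8 h 53 min + 9 h 59 min + 10 h 20 min + 8 h 6 min + 8 h 40 min + 7 h 0 min + 9 h 32 min = 62 h 30 min.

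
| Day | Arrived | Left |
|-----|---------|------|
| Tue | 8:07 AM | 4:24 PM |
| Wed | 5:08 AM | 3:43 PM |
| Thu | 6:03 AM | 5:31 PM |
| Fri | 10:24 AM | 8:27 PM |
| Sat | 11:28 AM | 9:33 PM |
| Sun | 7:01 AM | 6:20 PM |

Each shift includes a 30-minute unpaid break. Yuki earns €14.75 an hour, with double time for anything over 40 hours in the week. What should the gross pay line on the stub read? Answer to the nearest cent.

Tue: 8:07 AM–4:24 PM = 8 h 17 min; less 30 min break → 7 h 47 min
Wed: 5:08 AM–3:43 PM = 10 h 35 min; less 30 min break → 10 h 5 min
Thu: 6:03 AM–5:31 PM = 11 h 28 min; less 30 min break → 10 h 58 min
Fri: 10:24 AM–8:27 PM = 10 h 3 min; less 30 min break → 9 h 33 min
Sat: 11:28 AM–9:33 PM = 10 h 5 min; less 30 min break → 9 h 35 min
Sun: 7:01 AM–6:20 PM = 11 h 19 min; less 30 min break → 10 h 49 min
Total worked: 58 h 47 min = 3527 min.
Regular 40 h 0 min = 2400 min at €14.75/h; overtime 18 h 47 min = 1127 min at €29.50/h.
Pay = (2400 × €14.75 + 1127 × €29.50) ÷ 60 = €1144.11.

€1144.11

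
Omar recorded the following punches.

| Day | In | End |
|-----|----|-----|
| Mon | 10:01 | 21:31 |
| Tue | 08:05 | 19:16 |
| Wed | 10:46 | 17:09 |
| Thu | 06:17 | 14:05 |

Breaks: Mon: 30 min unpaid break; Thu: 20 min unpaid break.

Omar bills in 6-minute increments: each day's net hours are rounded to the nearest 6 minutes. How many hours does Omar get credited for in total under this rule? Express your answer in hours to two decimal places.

36.10 hours

Mon: 10:01–21:31 = 11 h 30 min − 30 min = 11 h 0 min → rounds to 11 h 0 min
Tue: 08:05–19:16 = 11 h 11 min → rounds to 11 h 12 min
Wed: 10:46–17:09 = 6 h 23 min → rounds to 6 h 24 min
Thu: 06:17–14:05 = 7 h 48 min − 20 min = 7 h 28 min → rounds to 7 h 30 min
Total credited: 36 h 6 min.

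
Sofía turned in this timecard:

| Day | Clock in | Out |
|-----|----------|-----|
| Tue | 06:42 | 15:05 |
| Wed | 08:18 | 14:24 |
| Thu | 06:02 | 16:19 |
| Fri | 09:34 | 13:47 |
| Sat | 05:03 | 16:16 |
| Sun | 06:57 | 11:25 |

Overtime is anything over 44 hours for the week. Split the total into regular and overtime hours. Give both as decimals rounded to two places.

Tue: 06:42–15:05 = 8 h 23 min
Wed: 08:18–14:24 = 6 h 6 min
Thu: 06:02–16:19 = 10 h 17 min
Fri: 09:34–13:47 = 4 h 13 min
Sat: 05:03–16:16 = 11 h 13 min
Sun: 06:57–11:25 = 4 h 28 min
Total worked: 44 h 40 min = 44.67 h.
Threshold 44 h → overtime 0 h 40 min, regular 44 h 0 min.

Regular 44.00 hours, overtime 0.67 hours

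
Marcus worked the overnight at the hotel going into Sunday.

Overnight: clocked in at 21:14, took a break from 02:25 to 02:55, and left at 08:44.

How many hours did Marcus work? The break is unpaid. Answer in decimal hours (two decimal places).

Overnight: 21:14 → midnight = 2 h 46 min; midnight → 08:44 = 8 h 44 min; span 11 h 30 min; less 30 min break → 11 h 0 min

11.00 hours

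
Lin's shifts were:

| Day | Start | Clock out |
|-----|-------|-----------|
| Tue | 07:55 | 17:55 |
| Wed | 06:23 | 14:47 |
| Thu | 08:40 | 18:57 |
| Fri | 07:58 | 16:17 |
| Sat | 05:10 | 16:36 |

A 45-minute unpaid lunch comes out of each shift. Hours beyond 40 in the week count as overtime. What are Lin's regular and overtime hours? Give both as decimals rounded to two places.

Regular 40.00 hours, overtime 4.68 hours

Tue: 07:55–17:55 = 10 h 0 min; less 45 min break → 9 h 15 min
Wed: 06:23–14:47 = 8 h 24 min; less 45 min break → 7 h 39 min
Thu: 08:40–18:57 = 10 h 17 min; less 45 min break → 9 h 32 min
Fri: 07:58–16:17 = 8 h 19 min; less 45 min break → 7 h 34 min
Sat: 05:10–16:36 = 11 h 26 min; less 45 min break → 10 h 41 min
Total worked: 44 h 41 min = 44.68 h.
Threshold 40 h → overtime 4 h 41 min, regular 40 h 0 min.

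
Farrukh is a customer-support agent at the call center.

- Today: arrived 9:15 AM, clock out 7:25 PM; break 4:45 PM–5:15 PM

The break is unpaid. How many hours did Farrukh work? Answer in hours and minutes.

9 h 40 min

Today: 9:15 AM–7:25 PM = 10 h 10 min; less 30 min break → 9 h 40 min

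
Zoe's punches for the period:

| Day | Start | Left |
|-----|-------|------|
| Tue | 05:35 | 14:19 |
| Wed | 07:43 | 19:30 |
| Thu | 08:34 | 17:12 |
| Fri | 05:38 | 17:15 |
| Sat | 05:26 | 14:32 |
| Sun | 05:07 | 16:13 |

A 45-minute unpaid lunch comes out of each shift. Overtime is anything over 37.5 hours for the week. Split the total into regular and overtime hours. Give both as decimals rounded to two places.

Regular 37.50 hours, overtime 18.97 hours

Tue: 05:35–14:19 = 8 h 44 min; less 45 min break → 7 h 59 min
Wed: 07:43–19:30 = 11 h 47 min; less 45 min break → 11 h 2 min
Thu: 08:34–17:12 = 8 h 38 min; less 45 min break → 7 h 53 min
Fri: 05:38–17:15 = 11 h 37 min; less 45 min break → 10 h 52 min
Sat: 05:26–14:32 = 9 h 6 min; less 45 min break → 8 h 21 min
Sun: 05:07–16:13 = 11 h 6 min; less 45 min break → 10 h 21 min
Total worked: 56 h 28 min = 56.47 h.
Threshold 37.5 h → overtime 18 h 58 min, regular 37 h 30 min.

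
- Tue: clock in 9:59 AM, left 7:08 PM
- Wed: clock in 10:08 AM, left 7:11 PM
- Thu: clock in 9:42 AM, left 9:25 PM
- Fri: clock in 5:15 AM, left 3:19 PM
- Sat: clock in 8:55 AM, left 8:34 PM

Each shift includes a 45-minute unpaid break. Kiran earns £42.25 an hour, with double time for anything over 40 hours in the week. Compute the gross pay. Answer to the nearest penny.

Tue: 9:59 AM–7:08 PM = 9 h 9 min; less 45 min break → 8 h 24 min
Wed: 10:08 AM–7:11 PM = 9 h 3 min; less 45 min break → 8 h 18 min
Thu: 9:42 AM–9:25 PM = 11 h 43 min; less 45 min break → 10 h 58 min
Fri: 5:15 AM–3:19 PM = 10 h 4 min; less 45 min break → 9 h 19 min
Sat: 8:55 AM–8:34 PM = 11 h 39 min; less 45 min break → 10 h 54 min
Total worked: 47 h 53 min = 2873 min.
Regular 40 h 0 min = 2400 min at £42.25/h; overtime 7 h 53 min = 473 min at £84.50/h.
Pay = (2400 × £42.25 + 473 × £84.50) ÷ 60 = £2356.14.

£2356.14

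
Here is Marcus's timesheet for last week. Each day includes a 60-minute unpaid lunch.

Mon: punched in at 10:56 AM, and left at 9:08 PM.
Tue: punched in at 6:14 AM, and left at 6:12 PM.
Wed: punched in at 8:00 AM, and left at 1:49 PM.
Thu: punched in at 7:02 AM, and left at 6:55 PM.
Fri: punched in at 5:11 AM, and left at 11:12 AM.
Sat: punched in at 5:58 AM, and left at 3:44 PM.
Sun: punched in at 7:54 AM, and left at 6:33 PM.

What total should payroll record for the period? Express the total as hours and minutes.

Mon: 10:56 AM–9:08 PM = 10 h 12 min; less 60 min break → 9 h 12 min
Tue: 6:14 AM–6:12 PM = 11 h 58 min; less 60 min break → 10 h 58 min
Wed: 8:00 AM–1:49 PM = 5 h 49 min; less 60 min break → 4 h 49 min
Thu: 7:02 AM–6:55 PM = 11 h 53 min; less 60 min break → 10 h 53 min
Fri: 5:11 AM–11:12 AM = 6 h 1 min; less 60 min break → 5 h 1 min
Sat: 5:58 AM–3:44 PM = 9 h 46 min; less 60 min break → 8 h 46 min
Sun: 7:54 AM–6:33 PM = 10 h 39 min; less 60 min break → 9 h 39 min
Total: 9 h 12 min + 10 h 58 min + 4 h 49 min + 10 h 53 min + 5 h 1 min + 8 h 46 min + 9 h 39 min = 59 h 18 min.

59 h 18 min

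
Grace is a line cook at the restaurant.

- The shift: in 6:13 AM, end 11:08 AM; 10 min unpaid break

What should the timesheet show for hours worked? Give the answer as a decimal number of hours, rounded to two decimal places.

The shift: 6:13 AM–11:08 AM = 4 h 55 min; less 10 min break → 4 h 45 min

4.75 hours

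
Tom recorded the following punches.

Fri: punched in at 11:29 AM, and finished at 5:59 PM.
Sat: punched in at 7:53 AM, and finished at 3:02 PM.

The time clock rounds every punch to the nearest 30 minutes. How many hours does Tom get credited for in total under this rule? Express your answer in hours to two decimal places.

Fri: in 11:29 AM→11:30 AM, out 5:59 PM→6:00 PM; 6 h 30 min
Sat: in 7:53 AM→8:00 AM, out 3:02 PM→3:00 PM; 7 h 0 min
Total credited: 13 h 30 min.

13.50 hours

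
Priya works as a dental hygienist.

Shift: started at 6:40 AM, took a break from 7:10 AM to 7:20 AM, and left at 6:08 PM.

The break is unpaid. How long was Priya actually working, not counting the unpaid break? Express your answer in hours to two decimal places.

Shift: 6:40 AM–6:08 PM = 11 h 28 min; less 10 min break → 11 h 18 min

11.30 hours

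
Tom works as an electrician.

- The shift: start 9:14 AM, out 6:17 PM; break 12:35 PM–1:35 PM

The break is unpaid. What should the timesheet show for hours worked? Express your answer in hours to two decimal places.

The shift: 9:14 AM–6:17 PM = 9 h 3 min; less 60 min break → 8 h 3 min

8.05 hours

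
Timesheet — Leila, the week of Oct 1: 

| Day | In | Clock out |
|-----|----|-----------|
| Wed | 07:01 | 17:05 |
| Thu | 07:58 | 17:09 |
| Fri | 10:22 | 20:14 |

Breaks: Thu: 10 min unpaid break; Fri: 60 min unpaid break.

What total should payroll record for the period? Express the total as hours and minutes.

27 h 57 min

Wed: 07:01–17:05 = 10 h 4 min
Thu: 07:58–17:09 = 9 h 11 min; less 10 min break → 9 h 1 min
Fri: 10:22–20:14 = 9 h 52 min; less 60 min break → 8 h 52 min
Total: 10 h 4 min + 9 h 1 min + 8 h 52 min = 27 h 57 min.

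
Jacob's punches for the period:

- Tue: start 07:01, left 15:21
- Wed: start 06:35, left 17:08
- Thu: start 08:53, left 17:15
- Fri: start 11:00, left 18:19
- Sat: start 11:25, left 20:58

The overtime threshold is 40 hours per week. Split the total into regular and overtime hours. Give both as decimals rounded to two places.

Tue: 07:01–15:21 = 8 h 20 min
Wed: 06:35–17:08 = 10 h 33 min
Thu: 08:53–17:15 = 8 h 22 min
Fri: 11:00–18:19 = 7 h 19 min
Sat: 11:25–20:58 = 9 h 33 min
Total worked: 44 h 7 min = 44.12 h.
Threshold 40 h → overtime 4 h 7 min, regular 40 h 0 min.

Regular 40.00 hours, overtime 4.12 hours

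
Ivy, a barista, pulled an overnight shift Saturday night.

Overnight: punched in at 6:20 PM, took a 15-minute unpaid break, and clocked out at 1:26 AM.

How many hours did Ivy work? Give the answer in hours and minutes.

Overnight: 6:20 PM → midnight = 5 h 40 min; midnight → 1:26 AM = 1 h 26 min; span 7 h 6 min; less 15 min break → 6 h 51 min

6 h 51 min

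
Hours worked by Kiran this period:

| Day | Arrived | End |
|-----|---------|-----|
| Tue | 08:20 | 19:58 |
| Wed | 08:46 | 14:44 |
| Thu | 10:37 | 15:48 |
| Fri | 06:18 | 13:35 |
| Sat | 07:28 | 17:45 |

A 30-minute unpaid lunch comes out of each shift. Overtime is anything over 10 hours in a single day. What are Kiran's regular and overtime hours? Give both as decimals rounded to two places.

Tue: 08:20–19:58 = 11 h 38 min; less 30 min break → 11 h 8 min
Wed: 08:46–14:44 = 5 h 58 min; less 30 min break → 5 h 28 min
Thu: 10:37–15:48 = 5 h 11 min; less 30 min break → 4 h 41 min
Fri: 06:18–13:35 = 7 h 17 min; less 30 min break → 6 h 47 min
Sat: 07:28–17:45 = 10 h 17 min; less 30 min break → 9 h 47 min
Tue reg 10 h 0 min / OT 1 h 8 min; Wed reg 5 h 28 min / OT 0 h 0 min; Thu reg 4 h 41 min / OT 0 h 0 min; Fri reg 6 h 47 min / OT 0 h 0 min; Sat reg 9 h 47 min / OT 0 h 0 min.
Totals: regular 36 h 43 min, overtime 1 h 8 min.

Regular 36.72 hours, overtime 1.13 hours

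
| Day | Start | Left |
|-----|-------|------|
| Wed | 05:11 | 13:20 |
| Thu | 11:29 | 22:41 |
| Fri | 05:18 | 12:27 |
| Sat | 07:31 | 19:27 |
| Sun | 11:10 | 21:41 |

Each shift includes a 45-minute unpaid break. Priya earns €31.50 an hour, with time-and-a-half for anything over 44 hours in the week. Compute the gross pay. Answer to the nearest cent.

Wed: 05:11–13:20 = 8 h 9 min; less 45 min break → 7 h 24 min
Thu: 11:29–22:41 = 11 h 12 min; less 45 min break → 10 h 27 min
Fri: 05:18–12:27 = 7 h 9 min; less 45 min break → 6 h 24 min
Sat: 07:31–19:27 = 11 h 56 min; less 45 min break → 11 h 11 min
Sun: 11:10–21:41 = 10 h 31 min; less 45 min break → 9 h 46 min
Total worked: 45 h 12 min = 2712 min.
Regular 44 h 0 min = 2640 min at €31.50/h; overtime 1 h 12 min = 72 min at €47.25/h.
Pay = (2640 × €31.50 + 72 × €47.25) ÷ 60 = €1442.70.

€1442.70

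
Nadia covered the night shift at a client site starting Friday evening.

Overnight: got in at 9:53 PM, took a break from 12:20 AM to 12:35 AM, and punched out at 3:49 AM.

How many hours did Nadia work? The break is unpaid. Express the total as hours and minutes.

5 h 41 min

Overnight: 9:53 PM → midnight = 2 h 7 min; midnight → 3:49 AM = 3 h 49 min; span 5 h 56 min; less 15 min break → 5 h 41 min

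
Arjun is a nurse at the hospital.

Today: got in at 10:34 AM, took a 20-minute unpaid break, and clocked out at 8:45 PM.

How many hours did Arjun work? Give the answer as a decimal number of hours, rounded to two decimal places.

9.85 hours

Today: 10:34 AM–8:45 PM = 10 h 11 min; less 20 min break → 9 h 51 min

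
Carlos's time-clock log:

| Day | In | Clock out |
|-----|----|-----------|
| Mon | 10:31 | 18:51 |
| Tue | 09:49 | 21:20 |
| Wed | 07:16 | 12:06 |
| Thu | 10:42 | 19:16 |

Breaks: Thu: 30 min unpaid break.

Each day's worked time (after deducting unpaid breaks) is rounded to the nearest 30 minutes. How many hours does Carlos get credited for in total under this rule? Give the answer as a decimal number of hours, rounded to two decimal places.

Mon: 10:31–18:51 = 8 h 20 min → rounds to 8 h 30 min
Tue: 09:49–21:20 = 11 h 31 min → rounds to 11 h 30 min
Wed: 07:16–12:06 = 4 h 50 min → rounds to 5 h 0 min
Thu: 10:42–19:16 = 8 h 34 min − 30 min = 8 h 4 min → rounds to 8 h 0 min
Total credited: 33 h 0 min.

33.00 hours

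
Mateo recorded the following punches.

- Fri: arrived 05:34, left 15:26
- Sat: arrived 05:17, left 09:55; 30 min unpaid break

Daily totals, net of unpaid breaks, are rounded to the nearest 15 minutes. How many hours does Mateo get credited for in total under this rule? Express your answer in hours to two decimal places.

14.00 hours

Fri: 05:34–15:26 = 9 h 52 min → rounds to 9 h 45 min
Sat: 05:17–09:55 = 4 h 38 min − 30 min = 4 h 8 min → rounds to 4 h 15 min
Total credited: 14 h 0 min.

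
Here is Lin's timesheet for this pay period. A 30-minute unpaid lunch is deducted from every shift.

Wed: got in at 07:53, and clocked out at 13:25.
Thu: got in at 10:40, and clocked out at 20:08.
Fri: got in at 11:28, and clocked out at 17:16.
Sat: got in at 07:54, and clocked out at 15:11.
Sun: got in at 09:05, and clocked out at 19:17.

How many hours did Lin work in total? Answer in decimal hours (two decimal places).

Wed: 07:53–13:25 = 5 h 32 min; less 30 min break → 5 h 2 min
Thu: 10:40–20:08 = 9 h 28 min; less 30 min break → 8 h 58 min
Fri: 11:28–17:16 = 5 h 48 min; less 30 min break → 5 h 18 min
Sat: 07:54–15:11 = 7 h 17 min; less 30 min break → 6 h 47 min
Sun: 09:05–19:17 = 10 h 12 min; less 30 min break → 9 h 42 min
Total: 5 h 2 min + 8 h 58 min + 5 h 18 min + 6 h 47 min + 9 h 42 min = 35 h 47 min.

35.78 hours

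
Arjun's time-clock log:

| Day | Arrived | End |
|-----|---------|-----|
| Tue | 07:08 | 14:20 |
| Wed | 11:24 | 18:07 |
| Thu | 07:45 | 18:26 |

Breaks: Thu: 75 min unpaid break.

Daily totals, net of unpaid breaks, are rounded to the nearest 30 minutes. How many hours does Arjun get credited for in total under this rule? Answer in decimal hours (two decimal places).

Tue: 07:08–14:20 = 7 h 12 min → rounds to 7 h 0 min
Wed: 11:24–18:07 = 6 h 43 min → rounds to 6 h 30 min
Thu: 07:45–18:26 = 10 h 41 min − 75 min = 9 h 26 min → rounds to 9 h 30 min
Total credited: 23 h 0 min.

23.00 hours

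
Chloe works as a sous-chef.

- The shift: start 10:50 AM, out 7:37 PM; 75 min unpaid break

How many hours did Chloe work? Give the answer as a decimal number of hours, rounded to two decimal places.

The shift: 10:50 AM–7:37 PM = 8 h 47 min; less 75 min break → 7 h 32 min

7.53 hours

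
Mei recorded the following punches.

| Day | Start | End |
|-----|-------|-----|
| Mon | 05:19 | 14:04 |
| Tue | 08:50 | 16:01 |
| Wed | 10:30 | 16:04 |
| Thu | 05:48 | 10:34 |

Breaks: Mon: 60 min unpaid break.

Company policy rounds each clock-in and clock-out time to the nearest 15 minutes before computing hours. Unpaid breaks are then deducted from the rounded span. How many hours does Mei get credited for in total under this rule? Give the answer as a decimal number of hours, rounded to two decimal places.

25.25 hours

Mon: in 05:19→05:15, out 14:04→14:00; 8 h 45 min − 60 min = 7 h 45 min
Tue: in 08:50→08:45, out 16:01→16:00; 7 h 15 min
Wed: in 10:30→10:30, out 16:04→16:00; 5 h 30 min
Thu: in 05:48→05:45, out 10:34→10:30; 4 h 45 min
Total credited: 25 h 15 min.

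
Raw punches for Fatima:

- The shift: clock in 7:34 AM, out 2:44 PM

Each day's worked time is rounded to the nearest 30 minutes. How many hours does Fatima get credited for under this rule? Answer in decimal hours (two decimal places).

7.00 hours

The shift: 7:34 AM–2:44 PM = 7 h 10 min → rounds to 7 h 0 min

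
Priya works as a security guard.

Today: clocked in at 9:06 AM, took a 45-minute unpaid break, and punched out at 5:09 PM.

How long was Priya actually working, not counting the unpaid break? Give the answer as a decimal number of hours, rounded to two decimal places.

7.30 hours

Today: 9:06 AM–5:09 PM = 8 h 3 min; less 45 min break → 7 h 18 min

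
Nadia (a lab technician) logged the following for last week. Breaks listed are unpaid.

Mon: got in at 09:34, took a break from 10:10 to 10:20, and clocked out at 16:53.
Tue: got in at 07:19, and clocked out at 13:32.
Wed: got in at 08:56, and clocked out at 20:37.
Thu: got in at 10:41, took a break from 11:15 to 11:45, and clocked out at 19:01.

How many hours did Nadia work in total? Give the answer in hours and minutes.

Mon: 09:34–16:53 = 7 h 19 min; less 10 min break → 7 h 9 min
Tue: 07:19–13:32 = 6 h 13 min
Wed: 08:56–20:37 = 11 h 41 min
Thu: 10:41–19:01 = 8 h 20 min; less 30 min break → 7 h 50 min
Total: 7 h 9 min + 6 h 13 min + 11 h 41 min + 7 h 50 min = 32 h 53 min.

32 h 53 min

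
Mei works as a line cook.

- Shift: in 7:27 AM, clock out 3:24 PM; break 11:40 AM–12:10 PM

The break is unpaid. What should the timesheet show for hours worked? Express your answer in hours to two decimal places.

Shift: 7:27 AM–3:24 PM = 7 h 57 min; less 30 min break → 7 h 27 min

7.45 hours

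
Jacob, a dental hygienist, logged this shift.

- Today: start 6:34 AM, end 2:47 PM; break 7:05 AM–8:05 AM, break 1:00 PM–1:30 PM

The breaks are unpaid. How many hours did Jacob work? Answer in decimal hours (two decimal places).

Today: 6:34 AM–2:47 PM = 8 h 13 min; less 90 min break → 6 h 43 min

6.72 hours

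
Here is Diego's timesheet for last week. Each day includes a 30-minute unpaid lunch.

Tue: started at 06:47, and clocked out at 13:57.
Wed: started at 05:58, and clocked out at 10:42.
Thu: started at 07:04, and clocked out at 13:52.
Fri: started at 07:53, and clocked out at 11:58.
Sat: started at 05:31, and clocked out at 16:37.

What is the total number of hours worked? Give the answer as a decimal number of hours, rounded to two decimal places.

Tue: 06:47–13:57 = 7 h 10 min; less 30 min break → 6 h 40 min
Wed: 05:58–10:42 = 4 h 44 min; less 30 min break → 4 h 14 min
Thu: 07:04–13:52 = 6 h 48 min; less 30 min break → 6 h 18 min
Fri: 07:53–11:58 = 4 h 5 min; less 30 min break → 3 h 35 min
Sat: 05:31–16:37 = 11 h 6 min; less 30 min break → 10 h 36 min
Total: 6 h 40 min + 4 h 14 min + 6 h 18 min + 3 h 35 min + 10 h 36 min = 31 h 23 min.

31.38 hours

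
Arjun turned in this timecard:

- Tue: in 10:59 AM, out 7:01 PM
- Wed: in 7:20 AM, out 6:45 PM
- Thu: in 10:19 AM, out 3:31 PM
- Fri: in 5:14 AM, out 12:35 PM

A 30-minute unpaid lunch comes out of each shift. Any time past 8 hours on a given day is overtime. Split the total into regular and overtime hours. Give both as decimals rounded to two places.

Tue: 10:59 AM–7:01 PM = 8 h 2 min; less 30 min break → 7 h 32 min
Wed: 7:20 AM–6:45 PM = 11 h 25 min; less 30 min break → 10 h 55 min
Thu: 10:19 AM–3:31 PM = 5 h 12 min; less 30 min break → 4 h 42 min
Fri: 5:14 AM–12:35 PM = 7 h 21 min; less 30 min break → 6 h 51 min
Tue reg 7 h 32 min / OT 0 h 0 min; Wed reg 8 h 0 min / OT 2 h 55 min; Thu reg 4 h 42 min / OT 0 h 0 min; Fri reg 6 h 51 min / OT 0 h 0 min.
Totals: regular 27 h 5 min, overtime 2 h 55 min.

Regular 27.08 hours, overtime 2.92 hours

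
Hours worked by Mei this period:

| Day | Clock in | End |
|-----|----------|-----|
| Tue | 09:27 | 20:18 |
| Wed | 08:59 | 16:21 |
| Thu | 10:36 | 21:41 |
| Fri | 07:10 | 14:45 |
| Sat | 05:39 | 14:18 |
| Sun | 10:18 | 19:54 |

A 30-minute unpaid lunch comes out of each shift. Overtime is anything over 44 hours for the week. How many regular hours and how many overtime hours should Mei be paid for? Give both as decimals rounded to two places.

Regular 44.00 hours, overtime 8.13 hours

Tue: 09:27–20:18 = 10 h 51 min; less 30 min break → 10 h 21 min
Wed: 08:59–16:21 = 7 h 22 min; less 30 min break → 6 h 52 min
Thu: 10:36–21:41 = 11 h 5 min; less 30 min break → 10 h 35 min
Fri: 07:10–14:45 = 7 h 35 min; less 30 min break → 7 h 5 min
Sat: 05:39–14:18 = 8 h 39 min; less 30 min break → 8 h 9 min
Sun: 10:18–19:54 = 9 h 36 min; less 30 min break → 9 h 6 min
Total worked: 52 h 8 min = 52.13 h.
Threshold 44 h → overtime 8 h 8 min, regular 44 h 0 min.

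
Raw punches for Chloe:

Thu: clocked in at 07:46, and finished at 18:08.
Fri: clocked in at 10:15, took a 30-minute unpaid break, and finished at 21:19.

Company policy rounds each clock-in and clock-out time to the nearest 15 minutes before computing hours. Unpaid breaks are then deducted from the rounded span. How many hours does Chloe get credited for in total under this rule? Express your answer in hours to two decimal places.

21.00 hours

Thu: in 07:46→07:45, out 18:08→18:15; 10 h 30 min
Fri: in 10:15→10:15, out 21:19→21:15; 11 h 0 min − 30 min = 10 h 30 min
Total credited: 21 h 0 min.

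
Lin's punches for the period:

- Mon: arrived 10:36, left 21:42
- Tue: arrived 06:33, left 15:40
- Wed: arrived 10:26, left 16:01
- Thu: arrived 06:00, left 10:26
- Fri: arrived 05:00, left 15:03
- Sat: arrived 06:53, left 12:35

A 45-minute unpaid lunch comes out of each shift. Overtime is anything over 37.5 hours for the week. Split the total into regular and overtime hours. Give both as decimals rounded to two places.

Mon: 10:36–21:42 = 11 h 6 min; less 45 min break → 10 h 21 min
Tue: 06:33–15:40 = 9 h 7 min; less 45 min break → 8 h 22 min
Wed: 10:26–16:01 = 5 h 35 min; less 45 min break → 4 h 50 min
Thu: 06:00–10:26 = 4 h 26 min; less 45 min break → 3 h 41 min
Fri: 05:00–15:03 = 10 h 3 min; less 45 min break → 9 h 18 min
Sat: 06:53–12:35 = 5 h 42 min; less 45 min break → 4 h 57 min
Total worked: 41 h 29 min = 41.48 h.
Threshold 37.5 h → overtime 3 h 59 min, regular 37 h 30 min.

Regular 37.50 hours, overtime 3.98 hours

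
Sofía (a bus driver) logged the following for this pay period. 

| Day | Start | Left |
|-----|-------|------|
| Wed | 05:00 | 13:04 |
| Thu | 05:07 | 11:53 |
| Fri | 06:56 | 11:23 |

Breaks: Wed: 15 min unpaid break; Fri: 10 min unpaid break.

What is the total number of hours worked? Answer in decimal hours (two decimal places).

Wed: 05:00–13:04 = 8 h 4 min; less 15 min break → 7 h 49 min
Thu: 05:07–11:53 = 6 h 46 min
Fri: 06:56–11:23 = 4 h 27 min; less 10 min break → 4 h 17 min
Total: 7 h 49 min + 6 h 46 min + 4 h 17 min = 18 h 52 min.

18.87 hours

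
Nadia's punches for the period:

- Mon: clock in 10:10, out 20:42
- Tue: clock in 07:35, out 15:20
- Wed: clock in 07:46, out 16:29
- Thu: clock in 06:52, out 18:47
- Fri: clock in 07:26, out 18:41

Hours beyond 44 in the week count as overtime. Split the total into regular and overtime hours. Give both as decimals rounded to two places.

Mon: 10:10–20:42 = 10 h 32 min
Tue: 07:35–15:20 = 7 h 45 min
Wed: 07:46–16:29 = 8 h 43 min
Thu: 06:52–18:47 = 11 h 55 min
Fri: 07:26–18:41 = 11 h 15 min
Total worked: 50 h 10 min = 50.17 h.
Threshold 44 h → overtime 6 h 10 min, regular 44 h 0 min.

Regular 44.00 hours, overtime 6.17 hours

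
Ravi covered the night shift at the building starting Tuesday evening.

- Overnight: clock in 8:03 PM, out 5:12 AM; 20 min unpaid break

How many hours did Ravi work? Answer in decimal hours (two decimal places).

Overnight: 8:03 PM → midnight = 3 h 57 min; midnight → 5:12 AM = 5 h 12 min; span 9 h 9 min; less 20 min break → 8 h 49 min

8.82 hours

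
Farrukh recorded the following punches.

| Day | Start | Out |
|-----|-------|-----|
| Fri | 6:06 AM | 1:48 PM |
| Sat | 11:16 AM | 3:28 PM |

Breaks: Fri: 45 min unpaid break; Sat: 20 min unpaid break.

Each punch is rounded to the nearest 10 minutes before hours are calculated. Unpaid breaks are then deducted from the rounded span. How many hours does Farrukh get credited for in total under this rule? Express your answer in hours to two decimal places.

Fri: in 6:06 AM→6:10 AM, out 1:48 PM→1:50 PM; 7 h 40 min − 45 min = 6 h 55 min
Sat: in 11:16 AM→11:20 AM, out 3:28 PM→3:30 PM; 4 h 10 min − 20 min = 3 h 50 min
Total credited: 10 h 45 min.

10.75 hours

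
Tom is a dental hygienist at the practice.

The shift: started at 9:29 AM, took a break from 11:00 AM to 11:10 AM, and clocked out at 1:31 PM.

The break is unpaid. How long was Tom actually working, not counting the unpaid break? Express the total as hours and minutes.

The shift: 9:29 AM–1:31 PM = 4 h 2 min; less 10 min break → 3 h 52 min

3 h 52 min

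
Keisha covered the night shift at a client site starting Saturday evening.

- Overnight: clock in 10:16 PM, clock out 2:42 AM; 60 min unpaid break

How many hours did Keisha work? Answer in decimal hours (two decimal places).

Overnight: 10:16 PM → midnight = 1 h 44 min; midnight → 2:42 AM = 2 h 42 min; span 4 h 26 min; less 60 min break → 3 h 26 min

3.43 hours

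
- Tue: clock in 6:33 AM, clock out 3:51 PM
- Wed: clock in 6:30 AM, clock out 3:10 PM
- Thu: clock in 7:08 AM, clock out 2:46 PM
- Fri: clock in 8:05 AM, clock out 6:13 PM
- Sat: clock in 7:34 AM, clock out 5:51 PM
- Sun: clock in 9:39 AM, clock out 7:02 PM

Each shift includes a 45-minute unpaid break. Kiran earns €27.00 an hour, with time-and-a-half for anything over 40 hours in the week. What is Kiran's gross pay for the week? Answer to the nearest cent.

Tue: 6:33 AM–3:51 PM = 9 h 18 min; less 45 min break → 8 h 33 min
Wed: 6:30 AM–3:10 PM = 8 h 40 min; less 45 min break → 7 h 55 min
Thu: 7:08 AM–2:46 PM = 7 h 38 min; less 45 min break → 6 h 53 min
Fri: 8:05 AM–6:13 PM = 10 h 8 min; less 45 min break → 9 h 23 min
Sat: 7:34 AM–5:51 PM = 10 h 17 min; less 45 min break → 9 h 32 min
Sun: 9:39 AM–7:02 PM = 9 h 23 min; less 45 min break → 8 h 38 min
Total worked: 50 h 54 min = 3054 min.
Regular 40 h 0 min = 2400 min at €27.00/h; overtime 10 h 54 min = 654 min at €40.50/h.
Pay = (2400 × €27.00 + 654 × €40.50) ÷ 60 = €1521.45.

€1521.45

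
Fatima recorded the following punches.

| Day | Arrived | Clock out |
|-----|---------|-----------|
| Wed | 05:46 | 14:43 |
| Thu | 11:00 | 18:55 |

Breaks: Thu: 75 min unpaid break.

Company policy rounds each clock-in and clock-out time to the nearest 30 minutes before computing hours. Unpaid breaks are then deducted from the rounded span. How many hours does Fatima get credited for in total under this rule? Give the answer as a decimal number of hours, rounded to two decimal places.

15.25 hours

Wed: in 05:46→06:00, out 14:43→14:30; 8 h 30 min
Thu: in 11:00→11:00, out 18:55→19:00; 8 h 0 min − 75 min = 6 h 45 min
Total credited: 15 h 15 min.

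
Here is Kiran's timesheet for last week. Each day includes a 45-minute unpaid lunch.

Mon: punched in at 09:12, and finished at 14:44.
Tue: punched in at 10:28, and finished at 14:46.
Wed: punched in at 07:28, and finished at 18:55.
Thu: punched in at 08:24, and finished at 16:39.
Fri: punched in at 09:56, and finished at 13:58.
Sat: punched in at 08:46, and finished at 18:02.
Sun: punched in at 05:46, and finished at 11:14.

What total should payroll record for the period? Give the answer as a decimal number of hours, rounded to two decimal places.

Mon: 09:12–14:44 = 5 h 32 min; less 45 min break → 4 h 47 min
Tue: 10:28–14:46 = 4 h 18 min; less 45 min break → 3 h 33 min
Wed: 07:28–18:55 = 11 h 27 min; less 45 min break → 10 h 42 min
Thu: 08:24–16:39 = 8 h 15 min; less 45 min break → 7 h 30 min
Fri: 09:56–13:58 = 4 h 2 min; less 45 min break → 3 h 17 min
Sat: 08:46–18:02 = 9 h 16 min; less 45 min break → 8 h 31 min
Sun: 05:46–11:14 = 5 h 28 min; less 45 min break → 4 h 43 min
Total: 4 h 47 min + 3 h 33 min + 10 h 42 min + 7 h 30 min + 3 h 17 min + 8 h 31 min + 4 h 43 min = 43 h 3 min.

43.05 hours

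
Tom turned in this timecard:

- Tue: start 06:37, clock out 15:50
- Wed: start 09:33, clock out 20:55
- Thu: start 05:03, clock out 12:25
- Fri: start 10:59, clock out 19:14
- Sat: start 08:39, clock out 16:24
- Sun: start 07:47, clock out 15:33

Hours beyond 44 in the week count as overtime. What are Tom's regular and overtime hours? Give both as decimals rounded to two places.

Tue: 06:37–15:50 = 9 h 13 min
Wed: 09:33–20:55 = 11 h 22 min
Thu: 05:03–12:25 = 7 h 22 min
Fri: 10:59–19:14 = 8 h 15 min
Sat: 08:39–16:24 = 7 h 45 min
Sun: 07:47–15:33 = 7 h 46 min
Total worked: 51 h 43 min = 51.72 h.
Threshold 44 h → overtime 7 h 43 min, regular 44 h 0 min.

Regular 44.00 hours, overtime 7.72 hours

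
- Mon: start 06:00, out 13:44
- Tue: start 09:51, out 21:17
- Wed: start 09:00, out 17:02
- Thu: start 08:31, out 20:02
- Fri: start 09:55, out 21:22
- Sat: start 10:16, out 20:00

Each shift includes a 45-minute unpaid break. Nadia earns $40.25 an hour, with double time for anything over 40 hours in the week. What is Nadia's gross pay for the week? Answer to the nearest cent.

Mon: 06:00–13:44 = 7 h 44 min; less 45 min break → 6 h 59 min
Tue: 09:51–21:17 = 11 h 26 min; less 45 min break → 10 h 41 min
Wed: 09:00–17:02 = 8 h 2 min; less 45 min break → 7 h 17 min
Thu: 08:31–20:02 = 11 h 31 min; less 45 min break → 10 h 46 min
Fri: 09:55–21:22 = 11 h 27 min; less 45 min break → 10 h 42 min
Sat: 10:16–20:00 = 9 h 44 min; less 45 min break → 8 h 59 min
Total worked: 55 h 24 min = 3324 min.
Regular 40 h 0 min = 2400 min at $40.25/h; overtime 15 h 24 min = 924 min at $80.50/h.
Pay = (2400 × $40.25 + 924 × $80.50) ÷ 60 = $2849.70.

$2849.70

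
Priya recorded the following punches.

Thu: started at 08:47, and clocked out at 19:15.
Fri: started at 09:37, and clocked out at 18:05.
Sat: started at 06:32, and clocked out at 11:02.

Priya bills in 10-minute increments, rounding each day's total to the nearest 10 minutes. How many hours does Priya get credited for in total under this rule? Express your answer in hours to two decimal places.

23.50 hours

Thu: 08:47–19:15 = 10 h 28 min → rounds to 10 h 30 min
Fri: 09:37–18:05 = 8 h 28 min → rounds to 8 h 30 min
Sat: 06:32–11:02 = 4 h 30 min → rounds to 4 h 30 min
Total credited: 23 h 30 min.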